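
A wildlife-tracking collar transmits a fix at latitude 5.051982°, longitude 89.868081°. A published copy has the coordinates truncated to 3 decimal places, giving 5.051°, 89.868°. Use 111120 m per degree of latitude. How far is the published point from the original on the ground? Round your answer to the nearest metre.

The latitude changed by +0.000982° and the longitude by +0.000081°.
N–S: 0.000982° × 111120 m/° = 109.12 m.
East–west at this latitude: 0.000081° × 111120 × cos 5.051° ≈ 0.000081 × 110688 = 8.96577 m.
Hypotenuse of the two orthogonal shifts: √(109.12² + 8.96577²) = 109.488 m.

109 metres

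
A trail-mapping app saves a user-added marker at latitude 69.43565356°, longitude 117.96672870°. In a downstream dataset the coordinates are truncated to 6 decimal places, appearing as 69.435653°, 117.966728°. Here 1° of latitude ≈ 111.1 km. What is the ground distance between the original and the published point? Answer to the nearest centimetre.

Δlat = 69.43565356 − 69.435653 = +0.00000056°; Δlon = 117.96672870 − 117.966728 = +0.00000070°.
N–S: 0.00000056° × 111100 m/° = 0.062216 m.
East–west at this latitude: 0.00000070° × 111100 × cos 69.4357° ≈ 0.00000070 × 39024.9 = 0.0273174 m.
Combined displacement = (0.062216² + 0.0273174²)^½ ≈ 0.067949 m.
That is 0.067949 m = 6.7949 cm.

7 centimetres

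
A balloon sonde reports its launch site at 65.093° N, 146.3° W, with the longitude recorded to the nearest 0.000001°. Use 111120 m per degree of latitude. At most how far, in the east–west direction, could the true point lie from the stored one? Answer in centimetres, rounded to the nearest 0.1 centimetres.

2.3 centimetres

Rounding to 6 decimal places leaves the longitude within ±5e-07° of the true value.
At latitude 65.093° a degree of longitude spans 111120 m × cos 65.093° = 111120 × 0.4211 ≈ 46797.8 m.
Maximum E–W displacement: 5e-07 × 46797.8 = 0.0233989 m.
That is 0.0233989 m = 2.3399 cm.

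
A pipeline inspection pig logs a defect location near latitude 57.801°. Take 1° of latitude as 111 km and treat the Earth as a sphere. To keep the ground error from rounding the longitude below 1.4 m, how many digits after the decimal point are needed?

At 57.801° one degree of longitude covers 111000 × cos 57.801° ≈ 111000 × 0.5329 ≈ 59147.6 m.
Rounding to N decimal places gives at most 0.5 × 10⁻ᴺ degrees of error, i.e. 0.5 × 10⁻ᴺ × 59147.6 m.
Setting 29573.8 × 10⁻ᴺ ≤ 1.4 gives 10ᴺ ≥ 2.112e+04, i.e. N ≥ 4.32.
So 5 decimal places suffice (0.296 m); 4 would allow up to 2.96 m.

5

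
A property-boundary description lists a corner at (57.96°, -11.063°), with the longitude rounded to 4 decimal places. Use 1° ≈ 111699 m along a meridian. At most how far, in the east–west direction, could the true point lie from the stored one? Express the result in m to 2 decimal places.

Rounding to 4 decimal places leaves the longitude within ±5e-05° of the true value.
One degree of longitude at 57.96° is 111699 × cos 57.96° ≈ 111699 × 0.5305 = 59257.6 m.
So at most 5e-05° × 59257.6 ≈ 2.96288 m east–west.

2.96 m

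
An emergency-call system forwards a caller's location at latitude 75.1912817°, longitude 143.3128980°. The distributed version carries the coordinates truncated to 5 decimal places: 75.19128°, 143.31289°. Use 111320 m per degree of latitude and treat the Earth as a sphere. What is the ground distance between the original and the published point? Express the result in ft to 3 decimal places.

The latitude changed by +0.0000017° and the longitude by +0.0000080°.
North–south shift: 0.0000017 × 111320 = 0.189244 m.
East–west at this latitude: 0.0000080° × 111320 × cos 75.1913° ≈ 0.0000080 × 28452.6 = 0.227621 m.
Distance: √(0.189244² + 0.227621²) ≈ 0.296014 m.
In feet: 0.296014 m ÷ 0.3048 ≈ 0.97118 ft.

0.971 ft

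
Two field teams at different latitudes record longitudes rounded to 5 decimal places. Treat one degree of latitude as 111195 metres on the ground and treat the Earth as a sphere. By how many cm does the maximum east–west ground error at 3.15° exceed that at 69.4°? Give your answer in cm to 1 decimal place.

36.0 cm

Rounding to 5 decimal places leaves the longitude within ±5e-06° of the true value.
At 3.15°: 5e-06° × 111195 × cos 3.15° = 5e-06 × 111195 × 0.9985 ≈ 0.55513 m.
At 69.4°: 5e-06° × 111195 × cos 69.4° = 5e-06 × 111195 × 0.3518 ≈ 0.19562 m.
Difference: 0.55513 − 0.19562 = 0.35952 m.
That is 0.35952 m = 35.952 cm.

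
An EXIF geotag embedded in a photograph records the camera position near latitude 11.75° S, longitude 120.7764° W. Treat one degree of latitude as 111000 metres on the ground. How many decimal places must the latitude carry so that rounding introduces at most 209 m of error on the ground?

3 decimal places

One degree of latitude covers 111000 m.
N decimal places → at most half a unit in the last place, 0.5 × 10⁻ᴺ° = 111000/2 × 10⁻ᴺ m.
Need 0.5 × 111000 × 10⁻ᴺ ≤ 209 → 10⁻ᴺ ≤ 3.766e-03, so N ≥ 2.42.
N = 2 would give 555 m (too coarse); N = 3 gives 55.5 m ≤ 209 m.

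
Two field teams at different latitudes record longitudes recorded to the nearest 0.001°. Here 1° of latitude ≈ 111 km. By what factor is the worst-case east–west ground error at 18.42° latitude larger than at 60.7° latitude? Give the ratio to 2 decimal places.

Rounding to 3 decimal places leaves the longitude within ±0.0005° of the true value.
Error at 18.42° = 0.0005° × 111000 × cos 18.42° ≈ 55.5 × 0.9488 = 52.657 m.
Error at 60.7° = 0.0005° × 111000 × cos 60.7° ≈ 55.5 × 0.4894 = 27.161 m.
The ratio reduces to cos 18.42° / cos 60.7° = 0.9488/0.4894 ≈ 1.9387.

1.94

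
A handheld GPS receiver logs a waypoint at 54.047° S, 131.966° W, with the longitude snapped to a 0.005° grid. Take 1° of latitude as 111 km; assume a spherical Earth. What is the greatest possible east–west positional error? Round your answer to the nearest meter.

With a 0.005° grid the true value lies within half a step, ±0.005°/2 = ±0.0025°, of the stored one.
One degree of longitude at 54.047° is 111000 × cos 54.047° ≈ 111000 × 0.5871 = 65170.5 m.
Maximum E–W displacement: 0.0025 × 65170.5 = 162.926 m.

163 meters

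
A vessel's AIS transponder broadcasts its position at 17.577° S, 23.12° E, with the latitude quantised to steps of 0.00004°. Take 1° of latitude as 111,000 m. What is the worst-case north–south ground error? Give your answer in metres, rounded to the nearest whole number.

With a 0.00004° grid the true value lies within half a step, ±0.00004°/2 = ±2e-05°, of the stored one.
North–south distance: 2e-05° × 111000 m/° = 2.22 m.

2 metres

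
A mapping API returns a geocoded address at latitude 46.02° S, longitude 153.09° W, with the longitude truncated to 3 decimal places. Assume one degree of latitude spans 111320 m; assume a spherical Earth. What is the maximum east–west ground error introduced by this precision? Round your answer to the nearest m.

Truncating at 3 decimal places can drop up to a full unit in the last place, so the longitude may be off by as much as 0.001°.
One degree of longitude at 46.02° is 111320 × cos 46.02° ≈ 111320 × 0.6944 = 77301.4 m.
East–west error: 0.001° × 77301.4 m/° ≈ 77.3014 m.

77 m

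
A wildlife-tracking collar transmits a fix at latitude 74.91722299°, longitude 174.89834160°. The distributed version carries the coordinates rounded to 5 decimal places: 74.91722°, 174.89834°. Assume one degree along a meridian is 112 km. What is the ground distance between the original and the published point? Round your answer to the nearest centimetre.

Δlat = 74.91722299 − 74.91722 = +0.00000299°; Δlon = 174.89834160 − 174.89834 = +0.00000160°.
N–S: 0.00000299° × 112000 m/° = 0.33488 m.
East–west at this latitude: 0.00000160° × 112000 × cos 74.9172° ≈ 0.00000160 × 29144 = 0.0466304 m.
Combined displacement = (0.33488² + 0.0466304²)^½ ≈ 0.338111 m.
That is 0.338111 m = 33.811 cm.

34 centimetres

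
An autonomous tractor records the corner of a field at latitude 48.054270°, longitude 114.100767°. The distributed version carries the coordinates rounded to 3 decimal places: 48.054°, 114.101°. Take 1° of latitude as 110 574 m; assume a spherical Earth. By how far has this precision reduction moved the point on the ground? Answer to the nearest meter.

Δlat = 48.054270 − 48.054 = +0.000270°; Δlon = 114.100767 − 114.101 = -0.000233°.
N–S: 0.000270° × 110574 m/° = 29.855 m.
East–west at this latitude: -0.000233° × 110574 × cos 48.054° ≈ -0.000233 × 73911 = -17.2213 m.
Combined displacement = (29.855² + 17.2213²)^½ ≈ 34.4658 m.

34 meters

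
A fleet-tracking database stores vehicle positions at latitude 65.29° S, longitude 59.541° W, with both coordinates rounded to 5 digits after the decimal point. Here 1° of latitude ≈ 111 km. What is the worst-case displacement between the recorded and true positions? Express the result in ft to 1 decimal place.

2.0 ft

Rounding to 5 decimal places leaves each coordinate within ±5e-06° of the true value.
North–south component: 5e-06° × 111000 = 0.555 m.
East–west component at 65.29°: 5e-06° × 111000 × cos 65.29° ≈ 5e-06 × 46400.8 ≈ 0.232004 m.
The two errors are perpendicular, so the maximum displacement is √(0.555² + 0.232004²) ≈ 0.60154 m.
In feet: 0.60154 m ÷ 0.3048 ≈ 1.9736 ft.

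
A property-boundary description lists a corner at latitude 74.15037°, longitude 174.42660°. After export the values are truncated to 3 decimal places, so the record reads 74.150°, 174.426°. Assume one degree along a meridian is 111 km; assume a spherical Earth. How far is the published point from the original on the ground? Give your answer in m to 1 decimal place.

44.9 m

The latitude changed by +0.00037° and the longitude by +0.00060°.
North–south shift: 0.00037 × 111000 = 41.07 m.
East–west at this latitude: 0.00060° × 111000 × cos 74.15° ≈ 0.00060 × 30316.3 = 18.1898 m.
Distance: √(41.07² + 18.1898²) ≈ 44.9178 m.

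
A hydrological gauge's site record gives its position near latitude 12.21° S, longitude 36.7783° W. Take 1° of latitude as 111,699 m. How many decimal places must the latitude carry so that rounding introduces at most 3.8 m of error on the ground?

5 decimal places

One degree of latitude covers 111699 m.
Rounding to N decimal places gives at most 0.5 × 10⁻ᴺ degrees of error, i.e. 0.5 × 10⁻ᴺ × 111699 m.
Setting 55849.5 × 10⁻ᴺ ≤ 3.8 gives 10ᴺ ≥ 1.47e+04, i.e. N ≥ 4.17.
So 5 decimal places suffice (0.558 m); 4 would allow up to 5.58 m.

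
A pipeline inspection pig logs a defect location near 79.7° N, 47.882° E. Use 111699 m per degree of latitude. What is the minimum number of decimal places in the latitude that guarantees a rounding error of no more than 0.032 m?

One degree of latitude covers 111699 m.
Rounding to N decimal places gives at most 0.5 × 10⁻ᴺ degrees of error, i.e. 0.5 × 10⁻ᴺ × 111699 m.
Need 0.5 × 111699 × 10⁻ᴺ ≤ 0.032 → 10⁻ᴺ ≤ 5.730e-07, so N ≥ 6.24.
So 7 decimal places suffice (0.00558 m); 6 would allow up to 0.0558 m.

7 decimal places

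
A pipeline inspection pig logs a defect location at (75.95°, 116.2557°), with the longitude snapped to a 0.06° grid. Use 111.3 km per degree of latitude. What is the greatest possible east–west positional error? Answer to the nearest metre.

811 metres

With a 0.06° grid the true value lies within half a step, ±0.06°/2 = ±0.03°, of the stored one.
One degree of longitude at 75.95° is 111300 × cos 75.95° ≈ 111300 × 0.2428 = 27020.1 m.
Maximum E–W displacement: 0.03 × 27020.1 = 810.604 m.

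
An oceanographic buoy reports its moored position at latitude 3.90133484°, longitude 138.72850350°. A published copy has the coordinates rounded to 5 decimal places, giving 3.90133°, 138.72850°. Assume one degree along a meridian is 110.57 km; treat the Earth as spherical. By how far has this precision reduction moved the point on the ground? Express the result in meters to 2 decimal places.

0.66 meters

The latitude changed by +0.00000484° and the longitude by +0.00000350°.
North–south shift: 0.00000484 × 110570 = 0.535159 m.
E–W at 3.90133°: 0.00000350° × 110570 × cos 3.90133° = 0.00000350 × 110570 × 0.9977 ≈ 0.386098 m.
Hypotenuse of the two orthogonal shifts: √(0.535159² + 0.386098²) = 0.659899 m.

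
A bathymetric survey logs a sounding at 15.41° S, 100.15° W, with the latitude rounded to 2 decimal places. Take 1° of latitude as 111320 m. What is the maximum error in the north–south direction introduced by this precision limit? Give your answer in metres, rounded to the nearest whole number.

Rounding to 2 decimal places leaves the latitude within ±0.005° of the true value.
So the N–S error is at most 0.005 × 111320 = 556.6 m.

557 metres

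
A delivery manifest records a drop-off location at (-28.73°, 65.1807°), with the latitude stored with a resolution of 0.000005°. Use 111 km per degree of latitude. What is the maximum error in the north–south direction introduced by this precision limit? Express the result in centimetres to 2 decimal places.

With a 0.000005° grid the true value lies within half a step, ±0.000005°/2 = ±2.5e-06°, of the stored one.
North–south distance: 2.5e-06° × 111000 m/° = 0.2775 m.
That is 0.2775 m = 27.75 cm.

27.75 centimetres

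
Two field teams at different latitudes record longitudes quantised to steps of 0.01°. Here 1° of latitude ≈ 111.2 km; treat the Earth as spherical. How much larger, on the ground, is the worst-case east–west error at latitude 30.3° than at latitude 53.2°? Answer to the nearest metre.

147 metres

With a 0.01° grid the true value lies within half a step, ±0.01°/2 = ±0.005°, of the stored one.
At 30.3°: 0.005° × 111200 × cos 30.3° = 0.005 × 111200 × 0.8634 ≈ 480.05 m.
At 53.2°: 0.005° × 111200 × cos 53.2° = 0.005 × 111200 × 0.5990 ≈ 333.06 m.
Difference: 480.05 − 333.06 = 146.99 m.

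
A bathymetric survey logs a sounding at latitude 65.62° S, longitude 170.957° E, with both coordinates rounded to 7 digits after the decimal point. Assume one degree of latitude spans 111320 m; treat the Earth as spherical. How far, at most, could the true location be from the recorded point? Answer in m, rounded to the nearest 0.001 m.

Rounding to 7 decimal places leaves each coordinate within ±5e-08° of the true value.
Latitude error → 5e-08 × 111320 = 0.005566 m along the meridian.
Longitude error → 5e-08 × 111320 × cos 65.62° = 5e-08 × 111320 × 0.4128 ≈ 0.00229757 m.
The two errors are perpendicular, so the maximum displacement is √(0.005566² + 0.00229757²) ≈ 0.00602156 m.

0.006 m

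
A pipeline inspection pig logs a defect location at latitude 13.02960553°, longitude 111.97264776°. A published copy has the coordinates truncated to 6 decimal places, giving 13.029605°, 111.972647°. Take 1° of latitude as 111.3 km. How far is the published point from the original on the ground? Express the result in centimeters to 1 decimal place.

The latitude changed by +0.00000053° and the longitude by +0.00000076°.
North–south shift: 0.00000053 × 111300 = 0.058989 m.
E–W at 13.0296°: 0.00000076° × 111300 × cos 13.0296° = 0.00000076 × 111300 × 0.9743 ≈ 0.0824102 m.
Distance: √(0.058989² + 0.0824102²) ≈ 0.101347 m.
That is 0.101347 m = 10.135 cm.

10.1 centimeters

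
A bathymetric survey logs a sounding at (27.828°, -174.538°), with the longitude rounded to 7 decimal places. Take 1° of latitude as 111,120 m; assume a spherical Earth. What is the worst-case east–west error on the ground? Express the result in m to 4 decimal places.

0.0049 m

Rounding to 7 decimal places leaves the longitude within ±5e-08° of the true value.
Parallels shrink by cos φ, so at 27.828° a degree of longitude is 111120 × 0.8844 ≈ 98269.3 m.
Maximum E–W displacement: 5e-08 × 98269.3 = 0.00491346 m.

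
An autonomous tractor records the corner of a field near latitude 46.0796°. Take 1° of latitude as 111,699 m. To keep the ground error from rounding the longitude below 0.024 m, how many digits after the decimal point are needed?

7

At 46.0796° one degree of longitude covers 111699 × cos 46.0796° ≈ 111699 × 0.6937 ≈ 77480.9 m.
N decimal places → at most half a unit in the last place, 0.5 × 10⁻ᴺ° = 77480.9/2 × 10⁻ᴺ m.
Need 0.5 × 77480.9 × 10⁻ᴺ ≤ 0.024 → 10⁻ᴺ ≤ 6.195e-07, so N ≥ 6.21.
N = 6 would give 0.0387 m (too coarse); N = 7 gives 0.00387 m ≤ 0.024 m.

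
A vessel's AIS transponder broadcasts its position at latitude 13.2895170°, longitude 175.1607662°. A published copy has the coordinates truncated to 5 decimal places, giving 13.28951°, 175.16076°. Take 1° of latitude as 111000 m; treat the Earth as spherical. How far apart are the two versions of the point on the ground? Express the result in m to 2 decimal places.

The latitude changed by +0.0000070° and the longitude by +0.0000062°.
N–S: 0.0000070° × 111000 m/° = 0.777 m.
East–west at this latitude: 0.0000062° × 111000 × cos 13.2895° ≈ 0.0000062 × 108028 = 0.669771 m.
Hypotenuse of the two orthogonal shifts: √(0.777² + 0.669771²) = 1.02583 m.

1.03 m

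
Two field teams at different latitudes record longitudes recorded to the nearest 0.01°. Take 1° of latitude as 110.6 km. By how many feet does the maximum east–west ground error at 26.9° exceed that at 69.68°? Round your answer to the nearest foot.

Rounding to 2 decimal places leaves the longitude within ±0.005° of the true value.
At 26.9°: 0.005° × 110600 × cos 26.9° = 0.005 × 110600 × 0.8918 ≈ 493.16 m.
Error at 69.68° = 0.005° × 110600 × cos 69.68° ≈ 553 × 0.3473 = 192.04 m.
So the lower-latitude error exceeds the higher by 493.16 − 192.04 = 301.13 m.
Converting: 301.128 m × 3.2808 ft/m ≈ 987.95 ft.

988 feet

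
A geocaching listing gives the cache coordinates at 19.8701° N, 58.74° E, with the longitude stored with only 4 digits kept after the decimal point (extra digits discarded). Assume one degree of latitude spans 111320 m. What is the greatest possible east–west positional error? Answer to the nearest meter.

10 meters

Truncating at 4 decimal places can drop up to a full unit in the last place, so the longitude may be off by as much as 0.0001°.
Parallels shrink by cos φ, so at 19.8701° a degree of longitude is 111320 × 0.9405 ≈ 104693 m.
East–west error: 0.0001° × 104693 m/° ≈ 10.4693 m.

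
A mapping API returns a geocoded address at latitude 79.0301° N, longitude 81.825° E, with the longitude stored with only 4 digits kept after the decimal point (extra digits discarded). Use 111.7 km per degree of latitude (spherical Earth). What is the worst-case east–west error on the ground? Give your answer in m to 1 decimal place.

Truncating at 4 decimal places can drop up to a full unit in the last place, so the longitude may be off by as much as 0.0001°.
One degree of longitude at 79.0301° is 111700 × cos 79.0301° ≈ 111700 × 0.1903 = 21255.8 m.
East–west error: 0.0001° × 21255.8 m/° ≈ 2.12558 m.

2.1 m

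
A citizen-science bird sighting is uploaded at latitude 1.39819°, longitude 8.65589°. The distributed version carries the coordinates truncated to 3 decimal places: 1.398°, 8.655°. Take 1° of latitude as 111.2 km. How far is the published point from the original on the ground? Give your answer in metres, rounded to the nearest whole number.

The latitude changed by +0.00019° and the longitude by +0.00089°.
North–south shift: 0.00019 × 111200 = 21.128 m.
E–W at 1.398°: 0.00089° × 111200 × cos 1.398° = 0.00089 × 111200 × 0.9997 ≈ 98.9385 m.
Distance: √(21.128² + 98.9385²) ≈ 101.169 m.

101 metres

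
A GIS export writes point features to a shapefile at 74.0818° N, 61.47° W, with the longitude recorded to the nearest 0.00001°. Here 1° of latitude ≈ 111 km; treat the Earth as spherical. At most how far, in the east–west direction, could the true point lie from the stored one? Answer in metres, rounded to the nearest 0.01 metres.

Rounding to 5 decimal places leaves the longitude within ±5e-06° of the true value.
Parallels shrink by cos φ, so at 74.0818° a degree of longitude is 111000 × 0.2743 ≈ 30443.4 m.
East–west error: 5e-06° × 30443.4 m/° ≈ 0.152217 m.

0.15 metres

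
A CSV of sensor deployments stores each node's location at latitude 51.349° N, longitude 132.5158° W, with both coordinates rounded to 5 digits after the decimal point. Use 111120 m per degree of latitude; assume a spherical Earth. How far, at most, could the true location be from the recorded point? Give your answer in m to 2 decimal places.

0.66 m

Rounding to 5 decimal places leaves each coordinate within ±5e-06° of the true value.
Latitude error → 5e-06 × 111120 = 0.5556 m along the meridian.
Longitude error → 5e-06 × 111120 × cos 51.349° = 5e-06 × 111120 × 0.6246 ≈ 0.347014 m.
Combining orthogonally: (0.5556² + 0.347014²)^½ ≈ 0.655065 m.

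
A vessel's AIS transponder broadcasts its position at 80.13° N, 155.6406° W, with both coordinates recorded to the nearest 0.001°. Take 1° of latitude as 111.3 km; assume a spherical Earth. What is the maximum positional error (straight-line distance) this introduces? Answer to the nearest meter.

Rounding to 3 decimal places leaves each coordinate within ±0.0005° of the true value.
Latitude error → 0.0005 × 111300 = 55.65 m along the meridian.
E–W at 80.13°: 0.0005° × 111300 × cos 80.13° = 0.0005 × 111300 × 0.1714 ≈ 9.53915 m.
Combining orthogonally: (55.65² + 9.53915²)^½ ≈ 56.4616 m.

56 meters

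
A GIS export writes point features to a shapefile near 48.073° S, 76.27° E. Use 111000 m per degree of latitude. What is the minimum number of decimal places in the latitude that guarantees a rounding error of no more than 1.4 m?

One degree of latitude covers 111000 m.
N decimal places → at most half a unit in the last place, 0.5 × 10⁻ᴺ° = 111000/2 × 10⁻ᴺ m.
Setting 55500 × 10⁻ᴺ ≤ 1.4 gives 10ᴺ ≥ 3.964e+04, i.e. N ≥ 4.60.
So 5 decimal places suffice (0.555 m); 4 would allow up to 5.55 m.

5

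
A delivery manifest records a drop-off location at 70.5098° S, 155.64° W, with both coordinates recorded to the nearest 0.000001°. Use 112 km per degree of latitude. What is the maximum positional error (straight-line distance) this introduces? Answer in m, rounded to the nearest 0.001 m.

Rounding to 6 decimal places leaves each coordinate within ±5e-07° of the true value.
Latitude error → 5e-07 × 112000 = 0.056 m along the meridian.
E–W at 70.5098°: 5e-07° × 112000 × cos 70.5098° = 5e-07 × 112000 × 0.3336 ≈ 0.0186842 m.
Combining orthogonally: (0.056² + 0.0186842²)^½ ≈ 0.0590347 m.

0.059 m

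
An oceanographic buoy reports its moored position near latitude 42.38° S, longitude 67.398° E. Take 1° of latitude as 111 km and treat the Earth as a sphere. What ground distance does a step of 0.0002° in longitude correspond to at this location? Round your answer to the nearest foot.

One degree of longitude here spans 111000 × cos 42.38° = 111000 × 0.7387 ≈ 81994.7 m; 0.0002° of that is 16.3989 m.
In feet: 16.3989 m ÷ 0.3048 ≈ 53.802 ft.

54 feet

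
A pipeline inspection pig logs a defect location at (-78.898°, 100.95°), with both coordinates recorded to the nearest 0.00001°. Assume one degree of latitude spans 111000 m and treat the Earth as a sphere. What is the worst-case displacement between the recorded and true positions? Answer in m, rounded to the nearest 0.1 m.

0.6 m

Rounding to 5 decimal places leaves each coordinate within ±5e-06° of the true value.
N–S: 5e-06° × 111000 m/° = 0.555 m.
E–W at 78.898°: 5e-06° × 111000 × cos 78.898° = 5e-06 × 111000 × 0.1926 ≈ 0.106869 m.
Worst case both components are at the extreme and orthogonal: √(0.555² + 0.106869²) ≈ 0.565195 m.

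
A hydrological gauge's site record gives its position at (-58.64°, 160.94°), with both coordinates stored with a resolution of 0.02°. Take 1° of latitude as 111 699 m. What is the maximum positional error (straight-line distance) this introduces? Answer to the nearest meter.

1259 meters

With a 0.02° grid the true value lies within half a step, ±0.02°/2 = ±0.01°, of the stored one.
N–S: 0.01° × 111699 m/° = 1116.99 m.
Longitude error → 0.01 × 111699 × cos 58.64° = 0.01 × 111699 × 0.5204 ≈ 581.297 m.
The two errors are perpendicular, so the maximum displacement is √(1116.99² + 581.297²) ≈ 1259.2 m.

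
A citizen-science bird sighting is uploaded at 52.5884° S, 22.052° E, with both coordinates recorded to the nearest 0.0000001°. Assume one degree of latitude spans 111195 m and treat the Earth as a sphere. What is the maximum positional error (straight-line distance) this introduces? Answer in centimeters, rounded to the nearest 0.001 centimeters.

Rounding to 7 decimal places leaves each coordinate within ±5e-08° of the true value.
Latitude error → 5e-08 × 111195 = 0.00555975 m along the meridian.
East–west component at 52.5884°: 5e-08° × 111195 × cos 52.5884° ≈ 5e-08 × 67555 ≈ 0.00337775 m.
Worst case both components are at the extreme and orthogonal: √(0.00555975² + 0.00337775²) ≈ 0.00650538 m.
That is 0.00650538 m = 0.65054 cm.

0.651 centimeters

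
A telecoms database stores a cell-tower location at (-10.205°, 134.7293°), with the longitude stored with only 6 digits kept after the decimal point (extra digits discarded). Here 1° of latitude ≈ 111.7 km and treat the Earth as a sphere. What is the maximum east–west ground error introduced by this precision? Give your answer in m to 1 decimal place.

0.1 m

Truncating at 6 decimal places can drop up to a full unit in the last place, so the longitude may be off by as much as 1e-06°.
At latitude 10.205° a degree of longitude spans 111700 m × cos 10.205° = 111700 × 0.9842 ≈ 109933 m.
Maximum E–W displacement: 1e-06 × 109933 = 0.109933 m.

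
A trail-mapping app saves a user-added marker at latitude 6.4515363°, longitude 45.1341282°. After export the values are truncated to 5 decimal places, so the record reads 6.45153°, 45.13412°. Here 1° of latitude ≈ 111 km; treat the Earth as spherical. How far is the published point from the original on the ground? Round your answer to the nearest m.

1 m

The latitude changed by +0.0000063° and the longitude by +0.0000082°.
N–S: 0.0000063° × 111000 m/° = 0.6993 m.
East–west at this latitude: 0.0000082° × 111000 × cos 6.45153° ≈ 0.0000082 × 110297 = 0.904436 m.
Distance: √(0.6993² + 0.904436²) ≈ 1.14325 m.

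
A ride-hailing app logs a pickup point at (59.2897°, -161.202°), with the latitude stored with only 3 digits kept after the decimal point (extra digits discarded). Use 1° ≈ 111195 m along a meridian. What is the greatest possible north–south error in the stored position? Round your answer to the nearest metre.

111 metres

Truncating at 3 decimal places can drop up to a full unit in the last place, so the latitude may be off by as much as 0.001°.
So the N–S error is at most 0.001 × 111195 = 111.195 m.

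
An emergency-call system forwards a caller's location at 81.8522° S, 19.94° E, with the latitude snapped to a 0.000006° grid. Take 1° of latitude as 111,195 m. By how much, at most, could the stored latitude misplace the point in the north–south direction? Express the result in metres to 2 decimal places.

With a 0.000006° grid the true value lies within half a step, ±0.000006°/2 = ±3e-06°, of the stored one.
North–south distance: 3e-06° × 111195 m/° = 0.333585 m.

0.33 metres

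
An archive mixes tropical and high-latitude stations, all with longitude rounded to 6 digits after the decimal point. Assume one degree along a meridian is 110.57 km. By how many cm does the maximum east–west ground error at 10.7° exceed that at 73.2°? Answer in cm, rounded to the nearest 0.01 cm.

Rounding to 6 decimal places leaves the longitude within ±5e-07° of the true value.
Error at 10.7° = 5e-07° × 110570 × cos 10.7° ≈ 0.055285 × 0.9826 = 0.054324 m.
At 73.2°: 5e-07° × 110570 × cos 73.2° = 5e-07 × 110570 × 0.2890 ≈ 0.015979 m.
Difference: 0.054324 − 0.015979 = 0.038345 m.
That is 0.0383446 m = 3.8345 cm.

3.83 cm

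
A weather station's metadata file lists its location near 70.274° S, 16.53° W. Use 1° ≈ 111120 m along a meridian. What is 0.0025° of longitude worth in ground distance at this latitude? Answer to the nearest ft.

308 ft

One degree of longitude here spans 111120 × cos 70.274° = 111120 × 0.3375 ≈ 37505.5 m; 0.0025° of that is 93.7637 m.
Converting: 93.7637 m × 3.2808 ft/m ≈ 307.62 ft.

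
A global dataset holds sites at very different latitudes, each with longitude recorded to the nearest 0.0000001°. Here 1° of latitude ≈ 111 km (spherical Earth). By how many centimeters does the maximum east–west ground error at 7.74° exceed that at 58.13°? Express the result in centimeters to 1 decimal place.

0.3 centimeters

Rounding to 7 decimal places leaves the longitude within ±5e-08° of the true value.
Error at 7.74° = 5e-08° × 111000 × cos 7.74° ≈ 0.00555 × 0.9909 = 0.0054994 m.
At 58.13°: 5e-08° × 111000 × cos 58.13° = 5e-08 × 111000 × 0.5280 ≈ 0.0029304 m.
Difference: 0.0054994 − 0.0029304 = 0.0025691 m.
That is 0.00256907 m = 0.25691 cm.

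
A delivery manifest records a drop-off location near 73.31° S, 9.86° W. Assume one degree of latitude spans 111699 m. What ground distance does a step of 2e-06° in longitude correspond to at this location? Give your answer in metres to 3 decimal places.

2e-06° of longitude at 73.31° is 2e-06 × 111699 × cos 73.31° ≈ 2e-06 × 32079.2 = 0.0641584 m.

0.064 metres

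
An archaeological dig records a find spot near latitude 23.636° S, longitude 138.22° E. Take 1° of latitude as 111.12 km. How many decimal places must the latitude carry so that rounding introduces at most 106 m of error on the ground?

3

One degree of latitude covers 111120 m.
Rounding to N decimal places gives at most 0.5 × 10⁻ᴺ degrees of error, i.e. 0.5 × 10⁻ᴺ × 111120 m.
Setting 55560 × 10⁻ᴺ ≤ 106 gives 10ᴺ ≥ 524.2, i.e. N ≥ 2.72.
At 2 places the error can reach 556 m, but 3 places keeps it to 55.6 m.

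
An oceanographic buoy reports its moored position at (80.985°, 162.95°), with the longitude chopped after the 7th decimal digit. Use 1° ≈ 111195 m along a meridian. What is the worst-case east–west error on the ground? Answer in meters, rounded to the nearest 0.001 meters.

0.002 meters

Truncating at 7 decimal places can drop up to a full unit in the last place, so the longitude may be off by as much as 1e-07°.
Parallels shrink by cos φ, so at 80.985° a degree of longitude is 111195 × 0.1567 ≈ 17423.5 m.
Maximum E–W displacement: 1e-07 × 17423.5 = 0.00174235 m.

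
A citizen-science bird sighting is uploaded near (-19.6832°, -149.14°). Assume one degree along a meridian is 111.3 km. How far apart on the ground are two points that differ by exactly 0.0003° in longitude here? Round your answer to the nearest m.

0.0003° of longitude at 19.6832° is 0.0003 × 111300 × cos 19.6832° ≈ 0.0003 × 104797 = 31.439 m.

31 m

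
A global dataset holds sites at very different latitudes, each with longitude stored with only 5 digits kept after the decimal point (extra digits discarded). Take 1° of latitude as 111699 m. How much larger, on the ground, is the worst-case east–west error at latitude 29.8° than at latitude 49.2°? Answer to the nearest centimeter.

24 centimeters

Truncating at 5 decimal places can drop up to a full unit in the last place, so the longitude may be off by as much as 1e-05°.
At 29.8°: 1e-05° × 111699 × cos 29.8° = 1e-05 × 111699 × 0.8678 ≈ 0.96929 m.
At 49.2°: 1e-05° × 111699 × cos 49.2° = 1e-05 × 111699 × 0.6534 ≈ 0.72986 m.
So the lower-latitude error exceeds the higher by 0.96929 − 0.72986 = 0.23942 m.
That is 0.239421 m = 23.942 cm.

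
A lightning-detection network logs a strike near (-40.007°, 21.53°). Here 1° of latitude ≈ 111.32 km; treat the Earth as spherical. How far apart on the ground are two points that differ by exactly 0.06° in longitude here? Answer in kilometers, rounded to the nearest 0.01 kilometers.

0.06° of longitude at 40.007° is 0.06 × 111320 × cos 40.007° ≈ 0.06 × 85267.3 = 5116.04 m.
That is 5116.04 m = 5.116 km.

5.12 kilometers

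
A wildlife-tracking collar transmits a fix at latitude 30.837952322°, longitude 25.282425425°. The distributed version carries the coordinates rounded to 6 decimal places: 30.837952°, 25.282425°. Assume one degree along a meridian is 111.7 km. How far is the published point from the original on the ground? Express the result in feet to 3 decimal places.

Δlat = 30.837952322 − 30.837952 = +0.000000322°; Δlon = 25.282425425 − 25.282425 = +0.000000425°.
North–south shift: 0.000000322 × 111700 = 0.0359674 m.
East–west at this latitude: 0.000000425° × 111700 × cos 30.838° ≈ 0.000000425 × 95907.9 = 0.0407609 m.
Combined displacement = (0.0359674² + 0.0407609²)^½ ≈ 0.0543608 m.
In feet: 0.0543608 m ÷ 0.3048 ≈ 0.17835 ft.

0.178 feet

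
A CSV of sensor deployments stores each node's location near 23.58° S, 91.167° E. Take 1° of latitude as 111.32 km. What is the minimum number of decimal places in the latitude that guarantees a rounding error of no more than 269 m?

One degree of latitude covers 111320 m.
With N decimal places the half-ulp bound is 0.5·10⁻ᴺ°, or 0.5·10⁻ᴺ × 111320 m on the ground.
Need 0.5 × 111320 × 10⁻ᴺ ≤ 269 → 10⁻ᴺ ≤ 4.833e-03, so N ≥ 2.32.
N = 2 would give 557 m (too coarse); N = 3 gives 55.7 m ≤ 269 m.

3 decimal places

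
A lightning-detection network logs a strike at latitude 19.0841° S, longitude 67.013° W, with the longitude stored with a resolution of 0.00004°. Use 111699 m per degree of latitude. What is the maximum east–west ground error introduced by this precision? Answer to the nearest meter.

2 meters

With a 0.00004° grid the true value lies within half a step, ±0.00004°/2 = ±2e-05°, of the stored one.
One degree of longitude at 19.0841° is 111699 × cos 19.0841° ≈ 111699 × 0.9450 = 105560 m.
So at most 2e-05° × 105560 ≈ 2.1112 m east–west.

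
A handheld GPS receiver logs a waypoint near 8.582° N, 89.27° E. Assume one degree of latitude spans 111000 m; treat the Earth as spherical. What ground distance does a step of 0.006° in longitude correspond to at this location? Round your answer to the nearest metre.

659 metres

At 8.582° a degree of longitude is 111000 × cos 8.582° ≈ 109757 m, so 0.006° corresponds to 658.543 m.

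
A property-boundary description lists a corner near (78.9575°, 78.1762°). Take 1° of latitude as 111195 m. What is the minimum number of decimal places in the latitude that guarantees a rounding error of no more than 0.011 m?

One degree of latitude covers 111195 m.
N decimal places → at most half a unit in the last place, 0.5 × 10⁻ᴺ° = 111195/2 × 10⁻ᴺ m.
Setting 55597.5 × 10⁻ᴺ ≤ 0.011 gives 10ᴺ ≥ 5.054e+06, i.e. N ≥ 6.70.
N = 6 would give 0.0556 m (too coarse); N = 7 gives 0.00556 m ≤ 0.011 m.

7 decimal places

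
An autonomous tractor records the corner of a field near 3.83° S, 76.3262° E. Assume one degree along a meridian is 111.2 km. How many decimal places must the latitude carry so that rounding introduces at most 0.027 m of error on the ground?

7

One degree of latitude covers 111200 m.
N decimal places → at most half a unit in the last place, 0.5 × 10⁻ᴺ° = 111200/2 × 10⁻ᴺ m.
Need 0.5 × 111200 × 10⁻ᴺ ≤ 0.027 → 10⁻ᴺ ≤ 4.856e-07, so N ≥ 6.31.
N = 6 would give 0.0556 m (too coarse); N = 7 gives 0.00556 m ≤ 0.027 m.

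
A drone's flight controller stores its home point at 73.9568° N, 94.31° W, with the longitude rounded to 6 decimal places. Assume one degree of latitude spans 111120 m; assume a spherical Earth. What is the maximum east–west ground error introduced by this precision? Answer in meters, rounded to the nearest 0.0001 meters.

Rounding to 6 decimal places leaves the longitude within ±5e-07° of the true value.
Parallels shrink by cos φ, so at 73.9568° a degree of longitude is 111120 × 0.2764 ≈ 30709.4 m.
East–west error: 5e-07° × 30709.4 m/° ≈ 0.0153547 m.

0.0154 meters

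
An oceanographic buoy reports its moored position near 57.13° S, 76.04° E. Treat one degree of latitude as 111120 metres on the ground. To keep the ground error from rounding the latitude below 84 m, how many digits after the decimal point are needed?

3 decimal places

One degree of latitude covers 111120 m.
N decimal places → at most half a unit in the last place, 0.5 × 10⁻ᴺ° = 111120/2 × 10⁻ᴺ m.
Setting 55560 × 10⁻ᴺ ≤ 84 gives 10ᴺ ≥ 661.4, i.e. N ≥ 2.82.
So 3 decimal places suffice (55.6 m); 2 would allow up to 556 m.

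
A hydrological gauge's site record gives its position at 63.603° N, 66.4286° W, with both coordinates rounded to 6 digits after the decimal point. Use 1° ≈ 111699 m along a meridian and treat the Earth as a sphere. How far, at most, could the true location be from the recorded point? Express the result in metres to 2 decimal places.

Rounding to 6 decimal places leaves each coordinate within ±5e-07° of the true value.
Latitude error → 5e-07 × 111699 = 0.0558495 m along the meridian.
E–W at 63.603°: 5e-07° × 111699 × cos 63.603° = 5e-07 × 111699 × 0.4446 ≈ 0.02483 m.
Worst case both components are at the extreme and orthogonal: √(0.0558495² + 0.02483²) ≈ 0.0611204 m.

0.06 metres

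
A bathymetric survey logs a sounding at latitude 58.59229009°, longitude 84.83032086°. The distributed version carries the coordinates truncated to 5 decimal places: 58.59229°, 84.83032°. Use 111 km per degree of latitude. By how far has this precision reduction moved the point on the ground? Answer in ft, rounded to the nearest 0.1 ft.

Δlat = 58.59229009 − 58.59229 = +0.00000009°; Δlon = 84.83032086 − 84.83032 = +0.00000086°.
North–south shift: 0.00000009 × 111000 = 0.00999 m.
E–W at 58.5923°: 0.00000086° × 111000 × cos 58.5923° = 0.00000086 × 111000 × 0.5211 ≈ 0.0497465 m.
Combined displacement = (0.00999² + 0.0497465²)^½ ≈ 0.0507397 m.
Converting: 0.0507397 m × 3.2808 ft/m ≈ 0.16647 ft.

0.2 ft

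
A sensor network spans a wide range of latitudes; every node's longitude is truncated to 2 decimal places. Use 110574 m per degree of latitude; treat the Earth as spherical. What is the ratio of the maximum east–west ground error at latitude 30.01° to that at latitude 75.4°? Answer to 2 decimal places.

Truncating at 2 decimal places can drop up to a full unit in the last place, so the longitude may be off by as much as 0.01°.
At 30.01°: 0.01° × 110574 × cos 30.01° = 0.01 × 110574 × 0.8659 ≈ 957.5 m.
Error at 75.4° = 0.01° × 110574 × cos 75.4° ≈ 1105.7 × 0.2521 = 278.72 m.
The ratio reduces to cos 30.01° / cos 75.4° = 0.8659/0.2521 ≈ 3.4353.

3.44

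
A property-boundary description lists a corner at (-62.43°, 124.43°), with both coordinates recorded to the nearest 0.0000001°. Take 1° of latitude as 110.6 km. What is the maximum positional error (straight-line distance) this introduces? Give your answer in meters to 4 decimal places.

Rounding to 7 decimal places leaves each coordinate within ±5e-08° of the true value.
North–south component: 5e-08° × 110600 = 0.00553 m.
E–W at 62.43°: 5e-08° × 110600 × cos 62.43° = 5e-08 × 110600 × 0.4628 ≈ 0.00255946 m.
Worst case both components are at the extreme and orthogonal: √(0.00553² + 0.00255946²) ≈ 0.00609358 m.

0.0061 meters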